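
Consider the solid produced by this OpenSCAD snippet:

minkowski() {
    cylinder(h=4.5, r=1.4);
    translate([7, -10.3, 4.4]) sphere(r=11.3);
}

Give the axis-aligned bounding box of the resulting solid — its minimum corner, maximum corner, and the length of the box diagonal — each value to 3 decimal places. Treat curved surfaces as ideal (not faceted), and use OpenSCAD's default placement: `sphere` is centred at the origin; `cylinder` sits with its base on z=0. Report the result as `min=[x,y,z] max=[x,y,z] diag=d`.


A = translate([7, -10.3, 4.4]) sphere(r=11.3) → bbox [-4.3,-21.6,-6.9] .. [18.3,1,15.7]
B = cylinder(h=4.5, r=1.4) → bbox [-1.4,-1.4,0] .. [1.4,1.4,4.5]
lo = A.lo+B.lo = [-4.3-1.4, -21.6-1.4, -6.9+0] = [-5.700,-23.000,-6.900]
hi = A.hi+B.hi = [18.3+1.4, 1+1.4, 15.7+4.5] = [19.700,2.400,20.200]
diag = √(25.4²+25.4²+27.1²) = √2024.73 = 44.997

min=[-5.700,-23.000,-6.900] max=[19.700,2.400,20.200] diag=44.997


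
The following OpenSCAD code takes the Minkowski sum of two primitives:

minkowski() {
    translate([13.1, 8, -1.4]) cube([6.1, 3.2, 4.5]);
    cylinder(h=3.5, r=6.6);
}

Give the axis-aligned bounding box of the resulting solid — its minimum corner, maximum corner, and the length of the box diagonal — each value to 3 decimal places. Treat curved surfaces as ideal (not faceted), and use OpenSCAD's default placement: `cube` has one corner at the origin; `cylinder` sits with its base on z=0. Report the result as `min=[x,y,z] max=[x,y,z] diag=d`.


A = translate([13.1, 8, -1.4]) cube([6.1, 3.2, 4.5]) → bbox [13.1,8,-1.4] .. [19.2,11.2,3.1]
B = cylinder(h=3.5, r=6.6) → bbox [-6.6,-6.6,0] .. [6.6,6.6,3.5]
lo = A.lo+B.lo = [13.1-6.6, 8-6.6, -1.4+0] = [6.500,1.400,-1.400]
hi = A.hi+B.hi = [19.2+6.6, 11.2+6.6, 3.1+3.5] = [25.800,17.800,6.600]
diag = √(19.3²+16.4²+8²) = √705.45 = 26.560

min=[6.500,1.400,-1.400] max=[25.800,17.800,6.600] diag=26.560


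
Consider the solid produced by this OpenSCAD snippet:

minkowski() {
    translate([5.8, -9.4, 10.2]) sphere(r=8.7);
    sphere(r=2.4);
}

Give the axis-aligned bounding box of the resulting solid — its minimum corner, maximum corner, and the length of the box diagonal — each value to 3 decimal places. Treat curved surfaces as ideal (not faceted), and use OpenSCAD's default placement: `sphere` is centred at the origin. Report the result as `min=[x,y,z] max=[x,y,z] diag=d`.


A = translate([5.8, -9.4, 10.2]) sphere(r=8.7) → bbox [-2.9,-18.1,1.5] .. [14.5,-0.7,18.9]
B = sphere(r=2.4) → bbox [-2.4,-2.4,-2.4] .. [2.4,2.4,2.4]
lo = A.lo+B.lo = [-2.9-2.4, -18.1-2.4, 1.5-2.4] = [-5.300,-20.500,-0.900]
hi = A.hi+B.hi = [14.5+2.4, -0.7+2.4, 18.9+2.4] = [16.900,1.700,21.300]
diag = √(22.2²+22.2²+22.2²) = √1478.52 = 38.452

min=[-5.300,-20.500,-0.900] max=[16.900,1.700,21.300] diag=38.452


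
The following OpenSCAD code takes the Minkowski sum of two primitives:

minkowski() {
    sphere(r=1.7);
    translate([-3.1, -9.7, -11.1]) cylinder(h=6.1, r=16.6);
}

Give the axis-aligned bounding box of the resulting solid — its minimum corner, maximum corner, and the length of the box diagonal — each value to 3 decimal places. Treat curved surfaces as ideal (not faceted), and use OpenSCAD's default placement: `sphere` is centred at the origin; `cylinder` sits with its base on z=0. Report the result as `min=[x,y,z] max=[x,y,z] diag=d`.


min=[-21.400,-28.000,-12.800] max=[15.200,8.600,-3.300] diag=52.625

A = translate([-3.1, -9.7, -11.1]) cylinder(h=6.1, r=16.6) → bbox [-19.7,-26.3,-11.1] .. [13.5,6.9,-5]
B = sphere(r=1.7) → bbox [-1.7,-1.7,-1.7] .. [1.7,1.7,1.7]
lo = A.lo+B.lo = [-19.7-1.7, -26.3-1.7, -11.1-1.7] = [-21.400,-28.000,-12.800]
hi = A.hi+B.hi = [13.5+1.7, 6.9+1.7, -5+1.7] = [15.200,8.600,-3.300]
diag = √(36.6²+36.6²+9.5²) = √2769.37 = 52.625


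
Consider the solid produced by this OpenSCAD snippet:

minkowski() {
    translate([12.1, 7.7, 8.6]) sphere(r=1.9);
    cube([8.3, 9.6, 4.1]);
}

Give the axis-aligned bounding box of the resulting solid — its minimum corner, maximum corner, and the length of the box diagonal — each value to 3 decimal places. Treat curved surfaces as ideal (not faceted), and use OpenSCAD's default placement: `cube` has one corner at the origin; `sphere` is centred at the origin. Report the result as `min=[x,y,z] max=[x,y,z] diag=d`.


min=[10.200,5.800,6.700] max=[22.300,19.200,14.600] diag=19.707

A = translate([12.1, 7.7, 8.6]) sphere(r=1.9) → bbox [10.2,5.8,6.7] .. [14,9.6,10.5]
B = cube([8.3, 9.6, 4.1]) → bbox [0,0,0] .. [8.3,9.6,4.1]
lo = A.lo+B.lo = [10.2+0, 5.8+0, 6.7+0] = [10.200,5.800,6.700]
hi = A.hi+B.hi = [14+8.3, 9.6+9.6, 10.5+4.1] = [22.300,19.200,14.600]
diag = √(12.1²+13.4²+7.9²) = √388.38 = 19.707


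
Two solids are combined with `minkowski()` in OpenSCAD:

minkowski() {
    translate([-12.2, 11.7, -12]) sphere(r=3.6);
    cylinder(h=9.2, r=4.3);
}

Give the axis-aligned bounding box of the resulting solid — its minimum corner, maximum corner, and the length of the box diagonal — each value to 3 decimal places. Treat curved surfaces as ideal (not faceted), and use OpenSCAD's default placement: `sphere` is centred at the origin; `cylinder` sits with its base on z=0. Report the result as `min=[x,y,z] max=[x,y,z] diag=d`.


A = translate([-12.2, 11.7, -12]) sphere(r=3.6) → bbox [-15.8,8.1,-15.6] .. [-8.6,15.3,-8.4]
B = cylinder(h=9.2, r=4.3) → bbox [-4.3,-4.3,0] .. [4.3,4.3,9.2]
lo = A.lo+B.lo = [-15.8-4.3, 8.1-4.3, -15.6+0] = [-20.100,3.800,-15.600]
hi = A.hi+B.hi = [-8.6+4.3, 15.3+4.3, -8.4+9.2] = [-4.300,19.600,0.800]
diag = √(15.8²+15.8²+16.4²) = √768.24 = 27.717

min=[-20.100,3.800,-15.600] max=[-4.300,19.600,0.800] diag=27.717


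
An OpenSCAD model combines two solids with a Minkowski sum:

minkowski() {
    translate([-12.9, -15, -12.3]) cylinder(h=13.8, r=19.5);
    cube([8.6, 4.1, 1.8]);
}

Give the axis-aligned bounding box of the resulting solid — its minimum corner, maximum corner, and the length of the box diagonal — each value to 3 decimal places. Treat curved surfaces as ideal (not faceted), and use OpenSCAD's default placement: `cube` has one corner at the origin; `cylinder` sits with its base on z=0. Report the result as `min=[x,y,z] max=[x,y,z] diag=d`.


A = translate([-12.9, -15, -12.3]) cylinder(h=13.8, r=19.5) → bbox [-32.4,-34.5,-12.3] .. [6.6,4.5,1.5]
B = cube([8.6, 4.1, 1.8]) → bbox [0,0,0] .. [8.6,4.1,1.8]
lo = A.lo+B.lo = [-32.4+0, -34.5+0, -12.3+0] = [-32.400,-34.500,-12.300]
hi = A.hi+B.hi = [6.6+8.6, 4.5+4.1, 1.5+1.8] = [15.200,8.600,3.300]
diag = √(47.6²+43.1²+15.6²) = √4366.73 = 66.081

min=[-32.400,-34.500,-12.300] max=[15.200,8.600,3.300] diag=66.081


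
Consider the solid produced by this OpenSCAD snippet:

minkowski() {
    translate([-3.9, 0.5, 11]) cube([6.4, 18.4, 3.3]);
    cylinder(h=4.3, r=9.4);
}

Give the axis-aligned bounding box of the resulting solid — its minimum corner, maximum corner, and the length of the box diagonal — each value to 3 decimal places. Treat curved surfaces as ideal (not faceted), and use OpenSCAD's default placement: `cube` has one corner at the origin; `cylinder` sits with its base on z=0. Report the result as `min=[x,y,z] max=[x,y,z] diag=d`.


min=[-13.300,-8.900,11.000] max=[11.900,28.300,18.600] diag=45.570

A = translate([-3.9, 0.5, 11]) cube([6.4, 18.4, 3.3]) → bbox [-3.9,0.5,11] .. [2.5,18.9,14.3]
B = cylinder(h=4.3, r=9.4) → bbox [-9.4,-9.4,0] .. [9.4,9.4,4.3]
lo = A.lo+B.lo = [-3.9-9.4, 0.5-9.4, 11+0] = [-13.300,-8.900,11.000]
hi = A.hi+B.hi = [2.5+9.4, 18.9+9.4, 14.3+4.3] = [11.900,28.300,18.600]
diag = √(25.2²+37.2²+7.6²) = √2076.64 = 45.570


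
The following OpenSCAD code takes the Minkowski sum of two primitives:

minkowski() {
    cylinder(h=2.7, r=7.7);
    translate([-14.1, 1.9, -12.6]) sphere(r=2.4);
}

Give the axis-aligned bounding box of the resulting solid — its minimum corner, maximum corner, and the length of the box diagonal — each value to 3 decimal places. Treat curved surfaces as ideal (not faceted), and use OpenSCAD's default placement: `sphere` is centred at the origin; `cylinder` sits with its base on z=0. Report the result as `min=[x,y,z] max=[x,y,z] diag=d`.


A = translate([-14.1, 1.9, -12.6]) sphere(r=2.4) → bbox [-16.5,-0.5,-15] .. [-11.7,4.3,-10.2]
B = cylinder(h=2.7, r=7.7) → bbox [-7.7,-7.7,0] .. [7.7,7.7,2.7]
lo = A.lo+B.lo = [-16.5-7.7, -0.5-7.7, -15+0] = [-24.200,-8.200,-15.000]
hi = A.hi+B.hi = [-11.7+7.7, 4.3+7.7, -10.2+2.7] = [-4.000,12.000,-7.500]
diag = √(20.2²+20.2²+7.5²) = √872.33 = 29.535

min=[-24.200,-8.200,-15.000] max=[-4.000,12.000,-7.500] diag=29.535


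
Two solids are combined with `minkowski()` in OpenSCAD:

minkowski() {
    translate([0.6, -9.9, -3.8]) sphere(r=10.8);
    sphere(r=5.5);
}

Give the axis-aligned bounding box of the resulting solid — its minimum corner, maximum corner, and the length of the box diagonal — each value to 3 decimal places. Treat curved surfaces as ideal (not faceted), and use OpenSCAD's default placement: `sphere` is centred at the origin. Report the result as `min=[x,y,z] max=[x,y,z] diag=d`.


min=[-15.700,-26.200,-20.100] max=[16.900,6.400,12.500] diag=56.465

A = translate([0.6, -9.9, -3.8]) sphere(r=10.8) → bbox [-10.2,-20.7,-14.6] .. [11.4,0.9,7]
B = sphere(r=5.5) → bbox [-5.5,-5.5,-5.5] .. [5.5,5.5,5.5]
lo = A.lo+B.lo = [-10.2-5.5, -20.7-5.5, -14.6-5.5] = [-15.700,-26.200,-20.100]
hi = A.hi+B.hi = [11.4+5.5, 0.9+5.5, 7+5.5] = [16.900,6.400,12.500]
diag = √(32.6²+32.6²+32.6²) = √3188.28 = 56.465


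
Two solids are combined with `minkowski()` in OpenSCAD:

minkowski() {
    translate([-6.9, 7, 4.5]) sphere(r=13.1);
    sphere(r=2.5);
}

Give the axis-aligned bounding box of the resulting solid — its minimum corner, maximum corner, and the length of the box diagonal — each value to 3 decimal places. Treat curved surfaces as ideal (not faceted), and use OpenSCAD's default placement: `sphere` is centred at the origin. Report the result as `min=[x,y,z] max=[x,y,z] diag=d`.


min=[-22.500,-8.600,-11.100] max=[8.700,22.600,20.100] diag=54.040

A = translate([-6.9, 7, 4.5]) sphere(r=13.1) → bbox [-20,-6.1,-8.6] .. [6.2,20.1,17.6]
B = sphere(r=2.5) → bbox [-2.5,-2.5,-2.5] .. [2.5,2.5,2.5]
lo = A.lo+B.lo = [-20-2.5, -6.1-2.5, -8.6-2.5] = [-22.500,-8.600,-11.100]
hi = A.hi+B.hi = [6.2+2.5, 20.1+2.5, 17.6+2.5] = [8.700,22.600,20.100]
diag = √(31.2²+31.2²+31.2²) = √2920.32 = 54.040


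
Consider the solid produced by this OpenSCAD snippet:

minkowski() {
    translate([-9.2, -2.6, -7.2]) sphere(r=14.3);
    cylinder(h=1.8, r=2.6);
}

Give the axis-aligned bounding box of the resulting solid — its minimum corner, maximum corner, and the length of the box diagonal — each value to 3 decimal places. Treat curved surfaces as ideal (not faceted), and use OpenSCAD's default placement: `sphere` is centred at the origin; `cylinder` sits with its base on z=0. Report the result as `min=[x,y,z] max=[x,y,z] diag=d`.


A = translate([-9.2, -2.6, -7.2]) sphere(r=14.3) → bbox [-23.5,-16.9,-21.5] .. [5.1,11.7,7.1]
B = cylinder(h=1.8, r=2.6) → bbox [-2.6,-2.6,0] .. [2.6,2.6,1.8]
lo = A.lo+B.lo = [-23.5-2.6, -16.9-2.6, -21.5+0] = [-26.100,-19.500,-21.500]
hi = A.hi+B.hi = [5.1+2.6, 11.7+2.6, 7.1+1.8] = [7.700,14.300,8.900]
diag = √(33.8²+33.8²+30.4²) = √3209.04 = 56.648

min=[-26.100,-19.500,-21.500] max=[7.700,14.300,8.900] diag=56.648


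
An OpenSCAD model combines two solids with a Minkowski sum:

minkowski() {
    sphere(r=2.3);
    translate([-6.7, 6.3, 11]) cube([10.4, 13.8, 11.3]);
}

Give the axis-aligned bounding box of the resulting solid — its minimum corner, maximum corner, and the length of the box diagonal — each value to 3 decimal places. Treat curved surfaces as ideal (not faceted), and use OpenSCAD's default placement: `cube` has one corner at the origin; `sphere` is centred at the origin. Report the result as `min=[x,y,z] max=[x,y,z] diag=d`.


A = translate([-6.7, 6.3, 11]) cube([10.4, 13.8, 11.3]) → bbox [-6.7,6.3,11] .. [3.7,20.1,22.3]
B = sphere(r=2.3) → bbox [-2.3,-2.3,-2.3] .. [2.3,2.3,2.3]
lo = A.lo+B.lo = [-6.7-2.3, 6.3-2.3, 11-2.3] = [-9.000,4.000,8.700]
hi = A.hi+B.hi = [3.7+2.3, 20.1+2.3, 22.3+2.3] = [6.000,22.400,24.600]
diag = √(15²+18.4²+15.9²) = √816.37 = 28.572

min=[-9.000,4.000,8.700] max=[6.000,22.400,24.600] diag=28.572


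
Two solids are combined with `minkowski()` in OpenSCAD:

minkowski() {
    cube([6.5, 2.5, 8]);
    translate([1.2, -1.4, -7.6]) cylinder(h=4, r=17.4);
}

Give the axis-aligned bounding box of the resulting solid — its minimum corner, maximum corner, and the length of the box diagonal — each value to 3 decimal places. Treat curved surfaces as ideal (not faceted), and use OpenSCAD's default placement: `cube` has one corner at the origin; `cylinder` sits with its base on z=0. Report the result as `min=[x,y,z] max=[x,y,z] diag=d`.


A = translate([1.2, -1.4, -7.6]) cylinder(h=4, r=17.4) → bbox [-16.2,-18.8,-7.6] .. [18.6,16,-3.6]
B = cube([6.5, 2.5, 8]) → bbox [0,0,0] .. [6.5,2.5,8]
lo = A.lo+B.lo = [-16.2+0, -18.8+0, -7.6+0] = [-16.200,-18.800,-7.600]
hi = A.hi+B.hi = [18.6+6.5, 16+2.5, -3.6+8] = [25.100,18.500,4.400]
diag = √(41.3²+37.3²+12²) = √3240.98 = 56.930

min=[-16.200,-18.800,-7.600] max=[25.100,18.500,4.400] diag=56.930


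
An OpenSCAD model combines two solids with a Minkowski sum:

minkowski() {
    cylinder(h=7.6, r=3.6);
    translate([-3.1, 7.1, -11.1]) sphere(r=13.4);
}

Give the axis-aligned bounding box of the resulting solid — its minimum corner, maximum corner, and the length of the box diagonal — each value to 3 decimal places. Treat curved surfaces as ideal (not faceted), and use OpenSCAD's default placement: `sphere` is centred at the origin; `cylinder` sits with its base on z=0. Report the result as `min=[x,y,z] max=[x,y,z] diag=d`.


min=[-20.100,-9.900,-24.500] max=[13.900,24.100,9.900] diag=59.122

A = translate([-3.1, 7.1, -11.1]) sphere(r=13.4) → bbox [-16.5,-6.3,-24.5] .. [10.3,20.5,2.3]
B = cylinder(h=7.6, r=3.6) → bbox [-3.6,-3.6,0] .. [3.6,3.6,7.6]
lo = A.lo+B.lo = [-16.5-3.6, -6.3-3.6, -24.5+0] = [-20.100,-9.900,-24.500]
hi = A.hi+B.hi = [10.3+3.6, 20.5+3.6, 2.3+7.6] = [13.900,24.100,9.900]
diag = √(34²+34²+34.4²) = √3495.36 = 59.122


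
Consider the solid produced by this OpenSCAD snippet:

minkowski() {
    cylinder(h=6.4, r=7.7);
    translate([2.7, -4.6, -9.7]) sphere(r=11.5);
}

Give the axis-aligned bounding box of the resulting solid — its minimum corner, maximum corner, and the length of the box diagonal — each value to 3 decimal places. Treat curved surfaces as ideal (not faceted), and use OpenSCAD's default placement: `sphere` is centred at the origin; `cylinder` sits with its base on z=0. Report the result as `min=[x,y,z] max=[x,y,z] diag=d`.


A = translate([2.7, -4.6, -9.7]) sphere(r=11.5) → bbox [-8.8,-16.1,-21.2] .. [14.2,6.9,1.8]
B = cylinder(h=6.4, r=7.7) → bbox [-7.7,-7.7,0] .. [7.7,7.7,6.4]
lo = A.lo+B.lo = [-8.8-7.7, -16.1-7.7, -21.2+0] = [-16.500,-23.800,-21.200]
hi = A.hi+B.hi = [14.2+7.7, 6.9+7.7, 1.8+6.4] = [21.900,14.600,8.200]
diag = √(38.4²+38.4²+29.4²) = √3813.48 = 61.753

min=[-16.500,-23.800,-21.200] max=[21.900,14.600,8.200] diag=61.753


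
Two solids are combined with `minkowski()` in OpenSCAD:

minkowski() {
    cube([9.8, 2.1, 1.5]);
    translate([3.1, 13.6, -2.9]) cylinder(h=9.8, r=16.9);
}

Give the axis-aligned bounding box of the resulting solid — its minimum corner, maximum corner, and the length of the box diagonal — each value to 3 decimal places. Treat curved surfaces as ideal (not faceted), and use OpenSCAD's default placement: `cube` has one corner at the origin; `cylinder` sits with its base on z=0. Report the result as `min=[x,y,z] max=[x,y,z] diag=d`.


A = translate([3.1, 13.6, -2.9]) cylinder(h=9.8, r=16.9) → bbox [-13.8,-3.3,-2.9] .. [20,30.5,6.9]
B = cube([9.8, 2.1, 1.5]) → bbox [0,0,0] .. [9.8,2.1,1.5]
lo = A.lo+B.lo = [-13.8+0, -3.3+0, -2.9+0] = [-13.800,-3.300,-2.900]
hi = A.hi+B.hi = [20+9.8, 30.5+2.1, 6.9+1.5] = [29.800,32.600,8.400]
diag = √(43.6²+35.9²+11.3²) = √3317.46 = 57.597

min=[-13.800,-3.300,-2.900] max=[29.800,32.600,8.400] diag=57.597


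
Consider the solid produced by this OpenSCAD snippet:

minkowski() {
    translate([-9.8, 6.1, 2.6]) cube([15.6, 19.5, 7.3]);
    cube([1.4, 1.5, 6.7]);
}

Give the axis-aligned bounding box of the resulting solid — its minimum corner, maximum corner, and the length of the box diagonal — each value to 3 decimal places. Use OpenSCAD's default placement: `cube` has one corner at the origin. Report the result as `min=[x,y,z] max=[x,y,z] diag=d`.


A = translate([-9.8, 6.1, 2.6]) cube([15.6, 19.5, 7.3]) → bbox [-9.8,6.1,2.6] .. [5.8,25.6,9.9]
B = cube([1.4, 1.5, 6.7]) → bbox [0,0,0] .. [1.4,1.5,6.7]
lo = A.lo+B.lo = [-9.8+0, 6.1+0, 2.6+0] = [-9.800,6.100,2.600]
hi = A.hi+B.hi = [5.8+1.4, 25.6+1.5, 9.9+6.7] = [7.200,27.100,16.600]
diag = √(17²+21²+14²) = √926 = 30.430

min=[-9.800,6.100,2.600] max=[7.200,27.100,16.600] diag=30.430


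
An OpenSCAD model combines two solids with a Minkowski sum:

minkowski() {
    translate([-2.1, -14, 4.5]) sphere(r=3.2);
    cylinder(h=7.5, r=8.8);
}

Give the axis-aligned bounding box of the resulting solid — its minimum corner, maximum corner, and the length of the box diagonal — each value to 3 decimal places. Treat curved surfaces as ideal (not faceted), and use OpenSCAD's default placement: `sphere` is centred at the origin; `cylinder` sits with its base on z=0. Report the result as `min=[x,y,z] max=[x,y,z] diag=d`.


A = translate([-2.1, -14, 4.5]) sphere(r=3.2) → bbox [-5.3,-17.2,1.3] .. [1.1,-10.8,7.7]
B = cylinder(h=7.5, r=8.8) → bbox [-8.8,-8.8,0] .. [8.8,8.8,7.5]
lo = A.lo+B.lo = [-5.3-8.8, -17.2-8.8, 1.3+0] = [-14.100,-26.000,1.300]
hi = A.hi+B.hi = [1.1+8.8, -10.8+8.8, 7.7+7.5] = [9.900,-2.000,15.200]
diag = √(24²+24²+13.9²) = √1345.21 = 36.677

min=[-14.100,-26.000,1.300] max=[9.900,-2.000,15.200] diag=36.677


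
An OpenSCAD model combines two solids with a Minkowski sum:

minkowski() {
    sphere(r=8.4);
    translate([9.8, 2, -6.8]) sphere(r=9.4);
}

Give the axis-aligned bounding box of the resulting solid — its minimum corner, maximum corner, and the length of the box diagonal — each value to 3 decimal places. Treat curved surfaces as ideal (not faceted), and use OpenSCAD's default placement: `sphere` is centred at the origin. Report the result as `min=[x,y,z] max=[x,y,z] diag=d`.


A = translate([9.8, 2, -6.8]) sphere(r=9.4) → bbox [0.4,-7.4,-16.2] .. [19.2,11.4,2.6]
B = sphere(r=8.4) → bbox [-8.4,-8.4,-8.4] .. [8.4,8.4,8.4]
lo = A.lo+B.lo = [0.4-8.4, -7.4-8.4, -16.2-8.4] = [-8.000,-15.800,-24.600]
hi = A.hi+B.hi = [19.2+8.4, 11.4+8.4, 2.6+8.4] = [27.600,19.800,11.000]
diag = √(35.6²+35.6²+35.6²) = √3802.08 = 61.661

min=[-8.000,-15.800,-24.600] max=[27.600,19.800,11.000] diag=61.661


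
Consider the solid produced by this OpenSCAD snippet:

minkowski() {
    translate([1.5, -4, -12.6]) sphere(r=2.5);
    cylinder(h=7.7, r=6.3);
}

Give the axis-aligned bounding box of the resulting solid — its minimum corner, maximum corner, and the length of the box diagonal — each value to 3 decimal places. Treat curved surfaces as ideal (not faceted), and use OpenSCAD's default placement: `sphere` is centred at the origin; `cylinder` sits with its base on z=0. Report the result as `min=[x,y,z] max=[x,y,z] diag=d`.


A = translate([1.5, -4, -12.6]) sphere(r=2.5) → bbox [-1,-6.5,-15.1] .. [4,-1.5,-10.1]
B = cylinder(h=7.7, r=6.3) → bbox [-6.3,-6.3,0] .. [6.3,6.3,7.7]
lo = A.lo+B.lo = [-1-6.3, -6.5-6.3, -15.1+0] = [-7.300,-12.800,-15.100]
hi = A.hi+B.hi = [4+6.3, -1.5+6.3, -10.1+7.7] = [10.300,4.800,-2.400]
diag = √(17.6²+17.6²+12.7²) = √780.81 = 27.943

min=[-7.300,-12.800,-15.100] max=[10.300,4.800,-2.400] diag=27.943


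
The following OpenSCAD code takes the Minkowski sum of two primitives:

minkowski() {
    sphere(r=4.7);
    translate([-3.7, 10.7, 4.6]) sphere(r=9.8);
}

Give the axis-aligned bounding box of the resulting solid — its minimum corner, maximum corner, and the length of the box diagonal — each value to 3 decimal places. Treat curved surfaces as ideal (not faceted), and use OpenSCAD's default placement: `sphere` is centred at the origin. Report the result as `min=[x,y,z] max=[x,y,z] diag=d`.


A = translate([-3.7, 10.7, 4.6]) sphere(r=9.8) → bbox [-13.5,0.9,-5.2] .. [6.1,20.5,14.4]
B = sphere(r=4.7) → bbox [-4.7,-4.7,-4.7] .. [4.7,4.7,4.7]
lo = A.lo+B.lo = [-13.5-4.7, 0.9-4.7, -5.2-4.7] = [-18.200,-3.800,-9.900]
hi = A.hi+B.hi = [6.1+4.7, 20.5+4.7, 14.4+4.7] = [10.800,25.200,19.100]
diag = √(29²+29²+29²) = √2523 = 50.229

min=[-18.200,-3.800,-9.900] max=[10.800,25.200,19.100] diag=50.229


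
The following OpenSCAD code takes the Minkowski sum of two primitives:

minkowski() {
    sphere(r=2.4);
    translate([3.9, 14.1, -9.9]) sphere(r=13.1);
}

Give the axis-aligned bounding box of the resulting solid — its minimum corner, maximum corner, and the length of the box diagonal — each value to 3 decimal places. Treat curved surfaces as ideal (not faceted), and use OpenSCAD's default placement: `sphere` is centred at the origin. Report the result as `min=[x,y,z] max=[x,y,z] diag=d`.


min=[-11.600,-1.400,-25.400] max=[19.400,29.600,5.600] diag=53.694

A = translate([3.9, 14.1, -9.9]) sphere(r=13.1) → bbox [-9.2,1,-23] .. [17,27.2,3.2]
B = sphere(r=2.4) → bbox [-2.4,-2.4,-2.4] .. [2.4,2.4,2.4]
lo = A.lo+B.lo = [-9.2-2.4, 1-2.4, -23-2.4] = [-11.600,-1.400,-25.400]
hi = A.hi+B.hi = [17+2.4, 27.2+2.4, 3.2+2.4] = [19.400,29.600,5.600]
diag = √(31²+31²+31²) = √2883 = 53.694


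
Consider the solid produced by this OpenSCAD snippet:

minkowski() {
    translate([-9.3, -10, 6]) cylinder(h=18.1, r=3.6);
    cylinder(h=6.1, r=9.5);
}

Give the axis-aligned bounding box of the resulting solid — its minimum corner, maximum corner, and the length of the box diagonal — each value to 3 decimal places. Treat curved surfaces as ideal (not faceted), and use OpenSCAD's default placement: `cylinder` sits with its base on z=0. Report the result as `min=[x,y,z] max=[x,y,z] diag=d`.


A = translate([-9.3, -10, 6]) cylinder(h=18.1, r=3.6) → bbox [-12.9,-13.6,6] .. [-5.7,-6.4,24.1]
B = cylinder(h=6.1, r=9.5) → bbox [-9.5,-9.5,0] .. [9.5,9.5,6.1]
lo = A.lo+B.lo = [-12.9-9.5, -13.6-9.5, 6+0] = [-22.400,-23.100,6.000]
hi = A.hi+B.hi = [-5.7+9.5, -6.4+9.5, 24.1+6.1] = [3.800,3.100,30.200]
diag = √(26.2²+26.2²+24.2²) = √1958.52 = 44.255

min=[-22.400,-23.100,6.000] max=[3.800,3.100,30.200] diag=44.255


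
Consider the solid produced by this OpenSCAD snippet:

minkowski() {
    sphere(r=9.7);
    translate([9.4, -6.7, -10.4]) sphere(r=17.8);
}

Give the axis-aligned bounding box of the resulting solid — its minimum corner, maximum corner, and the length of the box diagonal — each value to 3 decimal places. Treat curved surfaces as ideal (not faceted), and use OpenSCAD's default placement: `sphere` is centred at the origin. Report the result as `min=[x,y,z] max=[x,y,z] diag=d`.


A = translate([9.4, -6.7, -10.4]) sphere(r=17.8) → bbox [-8.4,-24.5,-28.2] .. [27.2,11.1,7.4]
B = sphere(r=9.7) → bbox [-9.7,-9.7,-9.7] .. [9.7,9.7,9.7]
lo = A.lo+B.lo = [-8.4-9.7, -24.5-9.7, -28.2-9.7] = [-18.100,-34.200,-37.900]
hi = A.hi+B.hi = [27.2+9.7, 11.1+9.7, 7.4+9.7] = [36.900,20.800,17.100]
diag = √(55²+55²+55²) = √9075 = 95.263

min=[-18.100,-34.200,-37.900] max=[36.900,20.800,17.100] diag=95.263


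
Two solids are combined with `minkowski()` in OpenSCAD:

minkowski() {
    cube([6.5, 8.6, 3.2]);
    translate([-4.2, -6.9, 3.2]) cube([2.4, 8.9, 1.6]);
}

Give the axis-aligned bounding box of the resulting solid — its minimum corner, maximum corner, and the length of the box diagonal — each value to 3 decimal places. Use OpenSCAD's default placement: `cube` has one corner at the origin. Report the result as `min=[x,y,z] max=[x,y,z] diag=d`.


A = translate([-4.2, -6.9, 3.2]) cube([2.4, 8.9, 1.6]) → bbox [-4.2,-6.9,3.2] .. [-1.8,2,4.8]
B = cube([6.5, 8.6, 3.2]) → bbox [0,0,0] .. [6.5,8.6,3.2]
lo = A.lo+B.lo = [-4.2+0, -6.9+0, 3.2+0] = [-4.200,-6.900,3.200]
hi = A.hi+B.hi = [-1.8+6.5, 2+8.6, 4.8+3.2] = [4.700,10.600,8.000]
diag = √(8.9²+17.5²+4.8²) = √408.5 = 20.211

min=[-4.200,-6.900,3.200] max=[4.700,10.600,8.000] diag=20.211


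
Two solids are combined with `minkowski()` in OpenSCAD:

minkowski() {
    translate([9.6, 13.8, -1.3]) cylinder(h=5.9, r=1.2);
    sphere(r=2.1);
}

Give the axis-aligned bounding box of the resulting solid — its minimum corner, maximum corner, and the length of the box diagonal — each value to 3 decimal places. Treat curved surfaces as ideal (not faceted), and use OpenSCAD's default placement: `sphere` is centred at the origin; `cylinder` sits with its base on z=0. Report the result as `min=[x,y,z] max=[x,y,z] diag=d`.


A = translate([9.6, 13.8, -1.3]) cylinder(h=5.9, r=1.2) → bbox [8.4,12.6,-1.3] .. [10.8,15,4.6]
B = sphere(r=2.1) → bbox [-2.1,-2.1,-2.1] .. [2.1,2.1,2.1]
lo = A.lo+B.lo = [8.4-2.1, 12.6-2.1, -1.3-2.1] = [6.300,10.500,-3.400]
hi = A.hi+B.hi = [10.8+2.1, 15+2.1, 4.6+2.1] = [12.900,17.100,6.700]
diag = √(6.6²+6.6²+10.1²) = √189.13 = 13.752

min=[6.300,10.500,-3.400] max=[12.900,17.100,6.700] diag=13.752


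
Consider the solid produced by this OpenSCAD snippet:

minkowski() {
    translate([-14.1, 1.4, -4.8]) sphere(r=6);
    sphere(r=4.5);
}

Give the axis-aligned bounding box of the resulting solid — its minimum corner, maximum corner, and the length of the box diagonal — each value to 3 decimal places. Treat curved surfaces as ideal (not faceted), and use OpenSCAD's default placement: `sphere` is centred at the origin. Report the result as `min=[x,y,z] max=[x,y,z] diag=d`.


A = translate([-14.1, 1.4, -4.8]) sphere(r=6) → bbox [-20.1,-4.6,-10.8] .. [-8.1,7.4,1.2]
B = sphere(r=4.5) → bbox [-4.5,-4.5,-4.5] .. [4.5,4.5,4.5]
lo = A.lo+B.lo = [-20.1-4.5, -4.6-4.5, -10.8-4.5] = [-24.600,-9.100,-15.300]
hi = A.hi+B.hi = [-8.1+4.5, 7.4+4.5, 1.2+4.5] = [-3.600,11.900,5.700]
diag = √(21²+21²+21²) = √1323 = 36.373

min=[-24.600,-9.100,-15.300] max=[-3.600,11.900,5.700] diag=36.373


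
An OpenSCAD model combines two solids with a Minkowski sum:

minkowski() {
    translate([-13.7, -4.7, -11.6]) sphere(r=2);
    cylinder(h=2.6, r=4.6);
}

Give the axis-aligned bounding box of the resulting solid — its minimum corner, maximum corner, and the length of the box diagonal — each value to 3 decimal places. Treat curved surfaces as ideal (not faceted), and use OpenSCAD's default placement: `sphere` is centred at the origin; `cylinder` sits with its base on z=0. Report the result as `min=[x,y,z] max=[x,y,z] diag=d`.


min=[-20.300,-11.300,-13.600] max=[-7.100,1.900,-7.000] diag=19.800

A = translate([-13.7, -4.7, -11.6]) sphere(r=2) → bbox [-15.7,-6.7,-13.6] .. [-11.7,-2.7,-9.6]
B = cylinder(h=2.6, r=4.6) → bbox [-4.6,-4.6,0] .. [4.6,4.6,2.6]
lo = A.lo+B.lo = [-15.7-4.6, -6.7-4.6, -13.6+0] = [-20.300,-11.300,-13.600]
hi = A.hi+B.hi = [-11.7+4.6, -2.7+4.6, -9.6+2.6] = [-7.100,1.900,-7.000]
diag = √(13.2²+13.2²+6.6²) = √392.04 = 19.800


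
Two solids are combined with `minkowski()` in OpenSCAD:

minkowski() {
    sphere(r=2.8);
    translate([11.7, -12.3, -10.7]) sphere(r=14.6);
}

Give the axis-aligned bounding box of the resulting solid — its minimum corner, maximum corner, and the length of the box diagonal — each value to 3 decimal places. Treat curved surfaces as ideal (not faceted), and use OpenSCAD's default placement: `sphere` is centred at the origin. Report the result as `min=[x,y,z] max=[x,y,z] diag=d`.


A = translate([11.7, -12.3, -10.7]) sphere(r=14.6) → bbox [-2.9,-26.9,-25.3] .. [26.3,2.3,3.9]
B = sphere(r=2.8) → bbox [-2.8,-2.8,-2.8] .. [2.8,2.8,2.8]
lo = A.lo+B.lo = [-2.9-2.8, -26.9-2.8, -25.3-2.8] = [-5.700,-29.700,-28.100]
hi = A.hi+B.hi = [26.3+2.8, 2.3+2.8, 3.9+2.8] = [29.100,5.100,6.700]
diag = √(34.8²+34.8²+34.8²) = √3633.12 = 60.275

min=[-5.700,-29.700,-28.100] max=[29.100,5.100,6.700] diag=60.275


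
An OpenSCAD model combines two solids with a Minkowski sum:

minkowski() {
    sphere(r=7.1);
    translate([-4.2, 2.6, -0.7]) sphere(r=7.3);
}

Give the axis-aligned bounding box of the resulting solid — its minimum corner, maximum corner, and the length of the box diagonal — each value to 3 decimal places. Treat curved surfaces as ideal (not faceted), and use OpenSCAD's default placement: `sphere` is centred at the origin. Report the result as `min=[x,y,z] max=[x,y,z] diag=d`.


A = translate([-4.2, 2.6, -0.7]) sphere(r=7.3) → bbox [-11.5,-4.7,-8] .. [3.1,9.9,6.6]
B = sphere(r=7.1) → bbox [-7.1,-7.1,-7.1] .. [7.1,7.1,7.1]
lo = A.lo+B.lo = [-11.5-7.1, -4.7-7.1, -8-7.1] = [-18.600,-11.800,-15.100]
hi = A.hi+B.hi = [3.1+7.1, 9.9+7.1, 6.6+7.1] = [10.200,17.000,13.700]
diag = √(28.8²+28.8²+28.8²) = √2488.32 = 49.883

min=[-18.600,-11.800,-15.100] max=[10.200,17.000,13.700] diag=49.883


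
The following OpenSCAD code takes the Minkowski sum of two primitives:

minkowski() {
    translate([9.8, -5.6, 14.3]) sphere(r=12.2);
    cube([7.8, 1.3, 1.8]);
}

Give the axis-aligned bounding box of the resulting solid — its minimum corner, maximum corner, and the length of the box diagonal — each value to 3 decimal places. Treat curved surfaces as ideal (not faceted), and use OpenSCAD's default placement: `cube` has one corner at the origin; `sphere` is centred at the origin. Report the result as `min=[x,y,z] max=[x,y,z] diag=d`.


A = translate([9.8, -5.6, 14.3]) sphere(r=12.2) → bbox [-2.4,-17.8,2.1] .. [22,6.6,26.5]
B = cube([7.8, 1.3, 1.8]) → bbox [0,0,0] .. [7.8,1.3,1.8]
lo = A.lo+B.lo = [-2.4+0, -17.8+0, 2.1+0] = [-2.400,-17.800,2.100]
hi = A.hi+B.hi = [22+7.8, 6.6+1.3, 26.5+1.8] = [29.800,7.900,28.300]
diag = √(32.2²+25.7²+26.2²) = √2383.77 = 48.824

min=[-2.400,-17.800,2.100] max=[29.800,7.900,28.300] diag=48.824


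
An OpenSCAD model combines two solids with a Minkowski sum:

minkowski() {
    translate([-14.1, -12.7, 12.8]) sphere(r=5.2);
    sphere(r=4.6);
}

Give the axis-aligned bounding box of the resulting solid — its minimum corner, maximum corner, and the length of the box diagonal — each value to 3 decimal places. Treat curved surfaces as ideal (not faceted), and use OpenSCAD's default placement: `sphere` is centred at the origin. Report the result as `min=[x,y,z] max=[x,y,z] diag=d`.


A = translate([-14.1, -12.7, 12.8]) sphere(r=5.2) → bbox [-19.3,-17.9,7.6] .. [-8.9,-7.5,18]
B = sphere(r=4.6) → bbox [-4.6,-4.6,-4.6] .. [4.6,4.6,4.6]
lo = A.lo+B.lo = [-19.3-4.6, -17.9-4.6, 7.6-4.6] = [-23.900,-22.500,3.000]
hi = A.hi+B.hi = [-8.9+4.6, -7.5+4.6, 18+4.6] = [-4.300,-2.900,22.600]
diag = √(19.6²+19.6²+19.6²) = √1152.48 = 33.948

min=[-23.900,-22.500,3.000] max=[-4.300,-2.900,22.600] diag=33.948


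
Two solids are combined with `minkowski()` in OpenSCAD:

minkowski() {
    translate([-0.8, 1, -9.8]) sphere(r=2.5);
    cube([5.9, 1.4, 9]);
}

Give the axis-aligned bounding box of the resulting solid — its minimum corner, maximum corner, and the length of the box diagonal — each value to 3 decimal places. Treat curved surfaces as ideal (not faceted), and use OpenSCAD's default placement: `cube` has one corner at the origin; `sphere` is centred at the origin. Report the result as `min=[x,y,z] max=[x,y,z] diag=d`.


A = translate([-0.8, 1, -9.8]) sphere(r=2.5) → bbox [-3.3,-1.5,-12.3] .. [1.7,3.5,-7.3]
B = cube([5.9, 1.4, 9]) → bbox [0,0,0] .. [5.9,1.4,9]
lo = A.lo+B.lo = [-3.3+0, -1.5+0, -12.3+0] = [-3.300,-1.500,-12.300]
hi = A.hi+B.hi = [1.7+5.9, 3.5+1.4, -7.3+9] = [7.600,4.900,1.700]
diag = √(10.9²+6.4²+14²) = √355.77 = 18.862

min=[-3.300,-1.500,-12.300] max=[7.600,4.900,1.700] diag=18.862


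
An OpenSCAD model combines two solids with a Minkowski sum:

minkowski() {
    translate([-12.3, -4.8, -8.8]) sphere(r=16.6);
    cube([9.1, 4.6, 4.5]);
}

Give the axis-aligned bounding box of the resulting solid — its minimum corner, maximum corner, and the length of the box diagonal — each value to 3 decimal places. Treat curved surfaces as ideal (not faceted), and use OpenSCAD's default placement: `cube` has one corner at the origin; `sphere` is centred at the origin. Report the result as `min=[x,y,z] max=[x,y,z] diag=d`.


min=[-28.900,-21.400,-25.400] max=[13.400,16.400,12.300] diag=68.113

A = translate([-12.3, -4.8, -8.8]) sphere(r=16.6) → bbox [-28.9,-21.4,-25.4] .. [4.3,11.8,7.8]
B = cube([9.1, 4.6, 4.5]) → bbox [0,0,0] .. [9.1,4.6,4.5]
lo = A.lo+B.lo = [-28.9+0, -21.4+0, -25.4+0] = [-28.900,-21.400,-25.400]
hi = A.hi+B.hi = [4.3+9.1, 11.8+4.6, 7.8+4.5] = [13.400,16.400,12.300]
diag = √(42.3²+37.8²+37.7²) = √4639.42 = 68.113


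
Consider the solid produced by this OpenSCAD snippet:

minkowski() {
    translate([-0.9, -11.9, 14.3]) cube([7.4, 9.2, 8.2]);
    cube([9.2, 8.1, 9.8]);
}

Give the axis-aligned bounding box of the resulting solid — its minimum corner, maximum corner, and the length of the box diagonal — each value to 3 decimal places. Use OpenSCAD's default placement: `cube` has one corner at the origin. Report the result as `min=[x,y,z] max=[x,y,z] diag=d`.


A = translate([-0.9, -11.9, 14.3]) cube([7.4, 9.2, 8.2]) → bbox [-0.9,-11.9,14.3] .. [6.5,-2.7,22.5]
B = cube([9.2, 8.1, 9.8]) → bbox [0,0,0] .. [9.2,8.1,9.8]
lo = A.lo+B.lo = [-0.9+0, -11.9+0, 14.3+0] = [-0.900,-11.900,14.300]
hi = A.hi+B.hi = [6.5+9.2, -2.7+8.1, 22.5+9.8] = [15.700,5.400,32.300]
diag = √(16.6²+17.3²+18²) = √898.85 = 29.981

min=[-0.900,-11.900,14.300] max=[15.700,5.400,32.300] diag=29.981


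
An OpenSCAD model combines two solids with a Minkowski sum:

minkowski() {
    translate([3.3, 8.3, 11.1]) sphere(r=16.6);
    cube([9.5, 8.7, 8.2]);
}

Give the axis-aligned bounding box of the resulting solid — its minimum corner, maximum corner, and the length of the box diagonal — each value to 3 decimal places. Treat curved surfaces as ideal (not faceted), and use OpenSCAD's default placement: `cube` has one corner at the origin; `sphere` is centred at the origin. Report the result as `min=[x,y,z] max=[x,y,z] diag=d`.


A = translate([3.3, 8.3, 11.1]) sphere(r=16.6) → bbox [-13.3,-8.3,-5.5] .. [19.9,24.9,27.7]
B = cube([9.5, 8.7, 8.2]) → bbox [0,0,0] .. [9.5,8.7,8.2]
lo = A.lo+B.lo = [-13.3+0, -8.3+0, -5.5+0] = [-13.300,-8.300,-5.500]
hi = A.hi+B.hi = [19.9+9.5, 24.9+8.7, 27.7+8.2] = [29.400,33.600,35.900]
diag = √(42.7²+41.9²+41.4²) = √5292.86 = 72.752

min=[-13.300,-8.300,-5.500] max=[29.400,33.600,35.900] diag=72.752


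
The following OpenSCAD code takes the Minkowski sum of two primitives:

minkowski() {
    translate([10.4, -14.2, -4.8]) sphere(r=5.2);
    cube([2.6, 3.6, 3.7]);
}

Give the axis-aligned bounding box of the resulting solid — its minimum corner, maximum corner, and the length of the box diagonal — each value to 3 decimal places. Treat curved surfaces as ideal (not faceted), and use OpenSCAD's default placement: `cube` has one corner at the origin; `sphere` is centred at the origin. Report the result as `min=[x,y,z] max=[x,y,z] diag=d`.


min=[5.200,-19.400,-10.000] max=[18.200,-5.400,4.100] diag=23.745

A = translate([10.4, -14.2, -4.8]) sphere(r=5.2) → bbox [5.2,-19.4,-10] .. [15.6,-9,0.4]
B = cube([2.6, 3.6, 3.7]) → bbox [0,0,0] .. [2.6,3.6,3.7]
lo = A.lo+B.lo = [5.2+0, -19.4+0, -10+0] = [5.200,-19.400,-10.000]
hi = A.hi+B.hi = [15.6+2.6, -9+3.6, 0.4+3.7] = [18.200,-5.400,4.100]
diag = √(13²+14²+14.1²) = √563.81 = 23.745


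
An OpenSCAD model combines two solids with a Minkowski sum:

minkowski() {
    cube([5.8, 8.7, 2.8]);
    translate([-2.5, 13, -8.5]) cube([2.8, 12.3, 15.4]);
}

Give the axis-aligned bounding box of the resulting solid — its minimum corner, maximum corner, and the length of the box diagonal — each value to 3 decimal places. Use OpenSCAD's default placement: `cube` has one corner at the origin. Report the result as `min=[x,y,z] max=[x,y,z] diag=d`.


A = translate([-2.5, 13, -8.5]) cube([2.8, 12.3, 15.4]) → bbox [-2.5,13,-8.5] .. [0.3,25.3,6.9]
B = cube([5.8, 8.7, 2.8]) → bbox [0,0,0] .. [5.8,8.7,2.8]
lo = A.lo+B.lo = [-2.5+0, 13+0, -8.5+0] = [-2.500,13.000,-8.500]
hi = A.hi+B.hi = [0.3+5.8, 25.3+8.7, 6.9+2.8] = [6.100,34.000,9.700]
diag = √(8.6²+21²+18.2²) = √846.2 = 29.090

min=[-2.500,13.000,-8.500] max=[6.100,34.000,9.700] diag=29.090


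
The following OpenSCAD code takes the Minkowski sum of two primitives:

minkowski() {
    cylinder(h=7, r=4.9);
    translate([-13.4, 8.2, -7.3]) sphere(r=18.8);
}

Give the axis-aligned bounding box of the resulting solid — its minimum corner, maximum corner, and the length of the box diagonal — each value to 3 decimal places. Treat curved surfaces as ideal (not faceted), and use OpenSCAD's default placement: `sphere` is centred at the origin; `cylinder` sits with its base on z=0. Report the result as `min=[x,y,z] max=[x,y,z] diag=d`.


A = translate([-13.4, 8.2, -7.3]) sphere(r=18.8) → bbox [-32.2,-10.6,-26.1] .. [5.4,27,11.5]
B = cylinder(h=7, r=4.9) → bbox [-4.9,-4.9,0] .. [4.9,4.9,7]
lo = A.lo+B.lo = [-32.2-4.9, -10.6-4.9, -26.1+0] = [-37.100,-15.500,-26.100]
hi = A.hi+B.hi = [5.4+4.9, 27+4.9, 11.5+7] = [10.300,31.900,18.500]
diag = √(47.4²+47.4²+44.6²) = √6482.68 = 80.515

min=[-37.100,-15.500,-26.100] max=[10.300,31.900,18.500] diag=80.515


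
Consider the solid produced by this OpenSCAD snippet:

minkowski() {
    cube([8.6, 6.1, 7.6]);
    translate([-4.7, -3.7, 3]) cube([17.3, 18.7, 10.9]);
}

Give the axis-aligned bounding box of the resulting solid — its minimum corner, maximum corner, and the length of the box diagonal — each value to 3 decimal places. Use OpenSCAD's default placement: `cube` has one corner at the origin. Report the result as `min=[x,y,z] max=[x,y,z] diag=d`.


min=[-4.700,-3.700,3.000] max=[21.200,21.100,21.500] diag=40.350

A = translate([-4.7, -3.7, 3]) cube([17.3, 18.7, 10.9]) → bbox [-4.7,-3.7,3] .. [12.6,15,13.9]
B = cube([8.6, 6.1, 7.6]) → bbox [0,0,0] .. [8.6,6.1,7.6]
lo = A.lo+B.lo = [-4.7+0, -3.7+0, 3+0] = [-4.700,-3.700,3.000]
hi = A.hi+B.hi = [12.6+8.6, 15+6.1, 13.9+7.6] = [21.200,21.100,21.500]
diag = √(25.9²+24.8²+18.5²) = √1628.1 = 40.350


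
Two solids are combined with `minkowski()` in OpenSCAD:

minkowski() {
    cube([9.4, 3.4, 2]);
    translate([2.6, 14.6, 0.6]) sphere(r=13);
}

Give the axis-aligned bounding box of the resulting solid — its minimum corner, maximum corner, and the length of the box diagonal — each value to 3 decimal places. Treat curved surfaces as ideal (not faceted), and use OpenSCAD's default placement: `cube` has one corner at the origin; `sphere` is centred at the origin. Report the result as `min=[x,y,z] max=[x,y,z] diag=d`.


min=[-10.400,1.600,-12.400] max=[25.000,31.000,15.600] diag=53.866

A = translate([2.6, 14.6, 0.6]) sphere(r=13) → bbox [-10.4,1.6,-12.4] .. [15.6,27.6,13.6]
B = cube([9.4, 3.4, 2]) → bbox [0,0,0] .. [9.4,3.4,2]
lo = A.lo+B.lo = [-10.4+0, 1.6+0, -12.4+0] = [-10.400,1.600,-12.400]
hi = A.hi+B.hi = [15.6+9.4, 27.6+3.4, 13.6+2] = [25.000,31.000,15.600]
diag = √(35.4²+29.4²+28²) = √2901.52 = 53.866


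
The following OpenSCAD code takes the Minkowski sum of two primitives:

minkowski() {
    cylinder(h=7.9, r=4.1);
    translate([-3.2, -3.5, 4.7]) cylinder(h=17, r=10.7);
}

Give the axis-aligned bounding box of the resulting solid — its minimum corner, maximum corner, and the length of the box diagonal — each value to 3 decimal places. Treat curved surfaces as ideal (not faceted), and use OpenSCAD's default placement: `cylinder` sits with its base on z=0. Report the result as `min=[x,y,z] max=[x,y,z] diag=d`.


min=[-18.000,-18.300,4.700] max=[11.600,11.300,29.600] diag=48.707

A = translate([-3.2, -3.5, 4.7]) cylinder(h=17, r=10.7) → bbox [-13.9,-14.2,4.7] .. [7.5,7.2,21.7]
B = cylinder(h=7.9, r=4.1) → bbox [-4.1,-4.1,0] .. [4.1,4.1,7.9]
lo = A.lo+B.lo = [-13.9-4.1, -14.2-4.1, 4.7+0] = [-18.000,-18.300,4.700]
hi = A.hi+B.hi = [7.5+4.1, 7.2+4.1, 21.7+7.9] = [11.600,11.300,29.600]
diag = √(29.6²+29.6²+24.9²) = √2372.33 = 48.707


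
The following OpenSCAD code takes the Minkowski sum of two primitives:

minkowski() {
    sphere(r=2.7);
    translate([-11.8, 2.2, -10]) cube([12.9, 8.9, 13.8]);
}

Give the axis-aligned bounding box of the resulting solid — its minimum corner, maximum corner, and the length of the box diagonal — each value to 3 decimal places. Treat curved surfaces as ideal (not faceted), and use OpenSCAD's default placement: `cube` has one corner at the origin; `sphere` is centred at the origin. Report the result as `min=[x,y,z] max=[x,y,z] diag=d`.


A = translate([-11.8, 2.2, -10]) cube([12.9, 8.9, 13.8]) → bbox [-11.8,2.2,-10] .. [1.1,11.1,3.8]
B = sphere(r=2.7) → bbox [-2.7,-2.7,-2.7] .. [2.7,2.7,2.7]
lo = A.lo+B.lo = [-11.8-2.7, 2.2-2.7, -10-2.7] = [-14.500,-0.500,-12.700]
hi = A.hi+B.hi = [1.1+2.7, 11.1+2.7, 3.8+2.7] = [3.800,13.800,6.500]
diag = √(18.3²+14.3²+19.2²) = √908.02 = 30.133

min=[-14.500,-0.500,-12.700] max=[3.800,13.800,6.500] diag=30.133
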